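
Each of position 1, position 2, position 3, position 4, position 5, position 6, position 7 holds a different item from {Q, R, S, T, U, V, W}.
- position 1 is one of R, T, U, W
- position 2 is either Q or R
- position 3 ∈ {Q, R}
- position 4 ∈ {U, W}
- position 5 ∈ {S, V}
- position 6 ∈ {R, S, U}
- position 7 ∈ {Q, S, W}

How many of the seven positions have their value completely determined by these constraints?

2

The 7 variables draw from only 7 values {Q, R, S, T, U, V, W}, so each is used; only position 1 can be T, hence position 1 = T.
The 6 still-open variables together cover exactly {Q, R, S, U, V, W} — 6 values for 6 variables — and V appears only in position 5's list, so position 5 = V.
position 2 and position 3 between them cover only {Q, R} — a naked pair. Remove those values from position 6, position 7.
Determined: position 1=T, position 5=V. The other positions each still have more than one consistent value. That makes 2.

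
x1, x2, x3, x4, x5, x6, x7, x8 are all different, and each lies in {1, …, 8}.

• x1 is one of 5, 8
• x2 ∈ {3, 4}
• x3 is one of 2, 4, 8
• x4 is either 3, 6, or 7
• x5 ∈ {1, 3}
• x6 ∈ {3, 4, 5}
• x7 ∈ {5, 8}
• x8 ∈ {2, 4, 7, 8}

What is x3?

The 8 variables together cover exactly {1, 2, 3, 4, 5, 6, 7, 8} — 8 values for 8 variables — and 1 appears only in x5's list, so x5 = 1.
Among the 7 still-open variables, 6 fits only x4 (and all 7 values in {2, 3, 4, 5, 6, 7, 8} must be used), so x4 = 6.
The 6 still-open variables together cover exactly {2, 3, 4, 5, 7, 8} — 6 values for 6 variables — and 7 appears only in x8's list, so x8 = 7.
The 5 still-open variables draw from only 5 values {2, 3, 4, 5, 8}, so each is used; only x3 can be 2, hence x3 = 2.

2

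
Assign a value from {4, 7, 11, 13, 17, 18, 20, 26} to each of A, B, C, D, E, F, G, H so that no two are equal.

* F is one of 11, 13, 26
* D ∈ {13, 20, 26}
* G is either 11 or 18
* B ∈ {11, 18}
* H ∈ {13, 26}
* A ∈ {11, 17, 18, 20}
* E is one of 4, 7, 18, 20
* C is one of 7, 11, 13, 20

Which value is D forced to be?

20

Among the 8 variables, 4 fits only E (and all 8 values in {4, 7, 11, 13, 17, 18, 20, 26} must be used), so E = 4.
The 7 still-open variables draw from only 7 values {7, 11, 13, 17, 18, 20, 26}, so each is used; only C can be 7, hence C = 7.
Among the 6 still-open variables, 17 fits only A (and all 6 values in {11, 13, 17, 18, 20, 26} must be used), so A = 17.
The 5 still-open variables draw from only 5 values {11, 13, 18, 20, 26}, so each is used; only D can be 20, hence D = 20.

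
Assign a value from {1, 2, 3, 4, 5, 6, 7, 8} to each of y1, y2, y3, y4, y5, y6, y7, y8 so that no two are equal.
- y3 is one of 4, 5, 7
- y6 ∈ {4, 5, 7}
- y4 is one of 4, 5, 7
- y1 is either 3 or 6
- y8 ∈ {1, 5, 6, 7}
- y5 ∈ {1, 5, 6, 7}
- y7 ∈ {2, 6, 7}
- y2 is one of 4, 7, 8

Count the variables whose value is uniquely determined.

3

Among the 8 variables, 2 fits only y7 (and all 8 values in {1, 2, 3, 4, 5, 6, 7, 8} must be used), so y7 = 2.
The 7 still-open variables draw from only 7 values {1, 3, 4, 5, 6, 7, 8}, so each is used; only y1 can be 3, hence y1 = 3.
Among the 6 still-open variables, 8 fits only y2 (and all 6 values in {1, 4, 5, 6, 7, 8} must be used), so y2 = 8.
y3, y4, y6 between them cover only {4, 5, 7} — a naked triple. Remove those values from y5, y8.
Determined: y1=3, y2=8, y7=2. The other variables each still have more than one consistent value. That makes 3.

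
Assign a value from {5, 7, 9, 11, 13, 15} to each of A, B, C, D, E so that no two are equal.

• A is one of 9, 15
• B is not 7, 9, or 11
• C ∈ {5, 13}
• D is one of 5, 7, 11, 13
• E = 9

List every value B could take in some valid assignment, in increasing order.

5, 13

E has just one choice, so E = 9. Eliminate 9 elsewhere: A.
A must be 15 (only option left). So B can't be 15.
B and C between them cover only {5, 13} — a naked pair. Remove those values from D.
No further eliminations apply; B can still be any of 5, 13.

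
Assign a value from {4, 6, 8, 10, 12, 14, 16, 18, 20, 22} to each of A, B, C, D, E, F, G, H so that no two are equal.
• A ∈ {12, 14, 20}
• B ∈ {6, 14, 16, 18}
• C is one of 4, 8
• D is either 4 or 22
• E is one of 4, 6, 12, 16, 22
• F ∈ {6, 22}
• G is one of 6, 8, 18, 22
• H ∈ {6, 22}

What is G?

F and H share exactly the 2 values {6, 22}; by pigeonhole those values go to them, so strike 6, 22 from B, D, E, G.
That leaves D = 4. So C, E can't be 4.
C must be 8 (only option left). Eliminate 8 elsewhere: G.
So G = 18.

18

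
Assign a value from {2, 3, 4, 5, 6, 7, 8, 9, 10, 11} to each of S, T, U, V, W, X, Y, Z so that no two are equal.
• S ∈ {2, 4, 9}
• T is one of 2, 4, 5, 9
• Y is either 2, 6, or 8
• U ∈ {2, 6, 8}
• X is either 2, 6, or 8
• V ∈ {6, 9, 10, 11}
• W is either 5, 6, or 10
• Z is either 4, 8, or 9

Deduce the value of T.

Among the 8 variables, 11 fits only V (and all 8 values in {2, 4, 5, 6, 8, 9, 10, 11} must be used), so V = 11.
The 7 still-open variables draw from only 7 values {2, 4, 5, 6, 8, 9, 10}, so each is used; only W can be 10, hence W = 10.
The 6 still-open variables together cover exactly {2, 4, 5, 6, 8, 9} — 6 values for 6 variables — and 5 appears only in T's list, so T = 5.

5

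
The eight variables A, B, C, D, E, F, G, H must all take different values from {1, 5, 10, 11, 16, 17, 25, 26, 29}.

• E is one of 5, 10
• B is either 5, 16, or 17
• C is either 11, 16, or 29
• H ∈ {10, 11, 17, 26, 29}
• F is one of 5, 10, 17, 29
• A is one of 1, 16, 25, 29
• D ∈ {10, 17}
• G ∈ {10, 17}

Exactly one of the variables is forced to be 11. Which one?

The 2 variables D and G are confined to {10, 17}, which locks those values in; drop them from B, E, F, H.
E has just one choice, so E = 5. Strike 5 from B, F.
F has just one choice, so F = 29. Strike 29 from A, C, H.
B has just one choice, so B = 16. Strike 16 from A, C.
So 11 goes to C.

C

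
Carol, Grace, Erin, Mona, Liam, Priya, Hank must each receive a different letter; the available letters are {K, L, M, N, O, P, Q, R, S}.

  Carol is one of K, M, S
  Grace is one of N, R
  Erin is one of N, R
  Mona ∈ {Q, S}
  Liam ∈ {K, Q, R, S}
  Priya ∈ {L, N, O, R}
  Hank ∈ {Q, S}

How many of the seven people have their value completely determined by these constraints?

2

Grace and Erin between them cover only {N, R} — a naked pair. Remove those values from Liam, Priya.
Mona and Hank share exactly the 2 values {Q, S}; by pigeonhole those values go to them, so strike Q, S from Carol, Liam.
Liam has just one choice, so Liam = K. Remove K from Carol.
Carol has just one choice, so Carol = M.
Determined: Carol=M, Liam=K. The other people each still have more than one consistent value. That makes 2.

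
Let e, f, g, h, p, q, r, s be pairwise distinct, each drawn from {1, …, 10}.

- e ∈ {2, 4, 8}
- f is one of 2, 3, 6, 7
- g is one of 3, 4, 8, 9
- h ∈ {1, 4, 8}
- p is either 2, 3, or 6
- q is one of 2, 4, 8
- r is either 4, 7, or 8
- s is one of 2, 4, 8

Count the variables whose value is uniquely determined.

The 8 variables draw from only 8 values {1, 2, 3, 4, 6, 7, 8, 9}, so each is used; only h can be 1, hence h = 1.
The 7 still-open variables together cover exactly {2, 3, 4, 6, 7, 8, 9} — 7 values for 7 variables — and 9 appears only in g's list, so g = 9.
e, q, s between them cover only {2, 4, 8} — a naked triple. Remove those values from f, p, r.
That leaves r = 7. Remove 7 from f.
Determined: g=9, h=1, r=7. The other variables each still have more than one consistent value. That makes 3.

3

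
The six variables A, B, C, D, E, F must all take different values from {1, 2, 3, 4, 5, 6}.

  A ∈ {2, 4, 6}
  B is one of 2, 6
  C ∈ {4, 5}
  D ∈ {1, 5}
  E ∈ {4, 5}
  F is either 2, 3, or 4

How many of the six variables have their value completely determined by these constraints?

2

The 6 variables together cover exactly {1, 2, 3, 4, 5, 6} — 6 values for 6 variables — and 1 appears only in D's list, so D = 1.
The 5 still-open variables together cover exactly {2, 3, 4, 5, 6} — 5 values for 5 variables — and 3 appears only in F's list, so F = 3.
C and E share exactly the 2 values {4, 5}; by pigeonhole those values go to them, so strike 4, 5 from A.
Determined: D=1, F=3. The other variables each still have more than one consistent value. That makes 2.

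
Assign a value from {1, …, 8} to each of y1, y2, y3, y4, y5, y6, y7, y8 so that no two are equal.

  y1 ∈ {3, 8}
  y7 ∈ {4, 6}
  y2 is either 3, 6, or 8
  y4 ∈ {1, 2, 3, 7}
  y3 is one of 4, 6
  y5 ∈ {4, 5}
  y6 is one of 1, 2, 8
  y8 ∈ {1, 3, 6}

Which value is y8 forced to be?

The 8 variables together cover exactly {1, 2, 3, 4, 5, 6, 7, 8} — 8 values for 8 variables — and 5 appears only in y5's list, so y5 = 5.
The 7 still-open variables draw from only 7 values {1, 2, 3, 4, 6, 7, 8}, so each is used; only y4 can be 7, hence y4 = 7.
The 6 still-open variables draw from only 6 values {1, 2, 3, 4, 6, 8}, so each is used; only y6 can be 2, hence y6 = 2.
Among the 5 still-open variables, 1 fits only y8 (and all 5 values in {1, 3, 4, 6, 8} must be used), so y8 = 1.

1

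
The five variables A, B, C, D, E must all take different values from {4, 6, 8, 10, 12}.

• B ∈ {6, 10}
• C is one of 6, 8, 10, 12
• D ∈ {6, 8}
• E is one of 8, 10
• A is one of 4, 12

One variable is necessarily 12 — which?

C

The 5 variables together cover exactly {4, 6, 8, 10, 12} — 5 values for 5 variables — and 4 appears only in A's list, so A = 4.
The 4 still-open variables draw from only 4 values {6, 8, 10, 12}, so each is used; only C can be 12, hence C = 12.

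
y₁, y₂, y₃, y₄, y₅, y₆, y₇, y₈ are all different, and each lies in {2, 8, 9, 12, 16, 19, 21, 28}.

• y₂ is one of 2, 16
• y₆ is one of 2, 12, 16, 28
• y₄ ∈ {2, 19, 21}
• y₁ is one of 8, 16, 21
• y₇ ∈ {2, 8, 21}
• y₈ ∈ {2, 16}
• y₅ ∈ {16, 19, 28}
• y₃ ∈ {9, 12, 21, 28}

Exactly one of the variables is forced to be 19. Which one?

The 8 variables together cover exactly {2, 8, 9, 12, 16, 19, 21, 28} — 8 values for 8 variables — and 9 appears only in y₃'s list, so y₃ = 9.
The 7 still-open variables together cover exactly {2, 8, 12, 16, 19, 21, 28} — 7 values for 7 variables — and 12 appears only in y₆'s list, so y₆ = 12.
Among the 6 still-open variables, 28 fits only y₅ (and all 6 values in {2, 8, 16, 19, 21, 28} must be used), so y₅ = 28.
The 5 still-open variables together cover exactly {2, 8, 16, 19, 21} — 5 values for 5 variables — and 19 appears only in y₄'s list, so y₄ = 19.

y₄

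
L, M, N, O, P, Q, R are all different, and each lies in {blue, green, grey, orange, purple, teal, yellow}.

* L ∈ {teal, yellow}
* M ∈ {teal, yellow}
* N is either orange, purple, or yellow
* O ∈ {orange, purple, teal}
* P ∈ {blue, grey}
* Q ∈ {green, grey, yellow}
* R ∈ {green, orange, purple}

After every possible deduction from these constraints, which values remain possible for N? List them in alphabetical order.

The 7 variables draw from only 7 values {blue, green, grey, orange, purple, teal, yellow}, so each is used; only P can be blue, hence P = blue.
The 6 still-open variables draw from only 6 values {green, grey, orange, purple, teal, yellow}, so each is used; only Q can be grey, hence Q = grey.
The 5 still-open variables together cover exactly {green, orange, purple, teal, yellow} — 5 values for 5 variables — and green appears only in R's list, so R = green.
The 2 variables L and M are confined to {teal, yellow}, which locks those values in; drop them from N, O.
No further eliminations apply; N can still be any of orange, purple.

orange, purple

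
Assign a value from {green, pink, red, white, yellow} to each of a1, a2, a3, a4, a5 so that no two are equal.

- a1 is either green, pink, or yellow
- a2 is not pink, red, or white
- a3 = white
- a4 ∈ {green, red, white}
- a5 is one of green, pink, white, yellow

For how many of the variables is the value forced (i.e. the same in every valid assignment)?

2

a3's domain is down to {white}, so a3 = white. Strike white from a4, a5.
Among the 4 still-open variables, red fits only a4 (and all 4 values in {green, pink, red, yellow} must be used), so a4 = red.
Determined: a3=white, a4=red. The other variables each still have more than one consistent value. That makes 2.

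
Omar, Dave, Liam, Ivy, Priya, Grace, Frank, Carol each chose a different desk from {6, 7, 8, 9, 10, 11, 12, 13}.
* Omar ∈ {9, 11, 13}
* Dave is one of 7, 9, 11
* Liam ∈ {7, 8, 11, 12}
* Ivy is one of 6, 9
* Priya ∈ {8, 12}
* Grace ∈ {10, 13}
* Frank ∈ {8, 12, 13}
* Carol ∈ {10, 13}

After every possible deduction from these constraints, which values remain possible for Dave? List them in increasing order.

7, 9, 11

The 8 variables draw from only 8 values {6, 7, 8, 9, 10, 11, 12, 13}, so each is used; only Ivy can be 6, hence Ivy = 6.
Grace and Carol between them cover only {10, 13} — a naked pair. Remove those values from Omar, Frank.
Priya and Frank between them cover only {8, 12} — a naked pair. Remove those values from Liam.
No further eliminations apply; Dave can still be any of 7, 9, 11.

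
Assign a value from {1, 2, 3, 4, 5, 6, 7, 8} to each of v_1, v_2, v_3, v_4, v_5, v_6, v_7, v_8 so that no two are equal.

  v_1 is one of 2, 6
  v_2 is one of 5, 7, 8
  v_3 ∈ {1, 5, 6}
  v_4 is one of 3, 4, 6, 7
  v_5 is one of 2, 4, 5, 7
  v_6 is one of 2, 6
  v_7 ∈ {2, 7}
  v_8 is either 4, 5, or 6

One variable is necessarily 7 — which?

v_7

Among the 8 variables, 1 fits only v_3 (and all 8 values in {1, 2, 3, 4, 5, 6, 7, 8} must be used), so v_3 = 1.
Among the 7 still-open variables, 3 fits only v_4 (and all 7 values in {2, 3, 4, 5, 6, 7, 8} must be used), so v_4 = 3.
Among the 6 still-open variables, 8 fits only v_2 (and all 6 values in {2, 4, 5, 6, 7, 8} must be used), so v_2 = 8.
v_1 and v_6 share exactly the 2 values {2, 6}; by pigeonhole those values go to them, so strike 2, 6 from v_5, v_7, v_8.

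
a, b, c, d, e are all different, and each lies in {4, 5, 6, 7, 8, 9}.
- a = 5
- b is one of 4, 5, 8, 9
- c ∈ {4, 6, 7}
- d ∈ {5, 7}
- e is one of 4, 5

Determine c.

a must be 5 (only option left). Eliminate 5 elsewhere: b, d, e.
That leaves d = 7. So c can't be 7.
e has just one choice, so e = 4. So b, c can't be 4.
So c = 6.

6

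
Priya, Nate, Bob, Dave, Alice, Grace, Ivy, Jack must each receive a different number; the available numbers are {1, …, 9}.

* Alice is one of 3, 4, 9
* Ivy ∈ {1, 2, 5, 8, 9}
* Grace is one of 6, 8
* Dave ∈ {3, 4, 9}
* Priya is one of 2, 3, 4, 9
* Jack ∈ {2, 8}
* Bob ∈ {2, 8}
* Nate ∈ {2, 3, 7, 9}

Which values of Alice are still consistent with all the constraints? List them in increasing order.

3, 4, 9

Bob and Jack between them cover only {2, 8} — a naked pair. Remove those values from Priya, Nate, Grace, Ivy.
Grace's domain is down to {6}, so Grace = 6.
The 3 variables Priya, Dave, Alice are confined to {3, 4, 9}, which locks those values in; drop them from Nate, Ivy.
Nate's domain is down to {7}, so Nate = 7.
No further eliminations apply; Alice can still be any of 3, 4, 9.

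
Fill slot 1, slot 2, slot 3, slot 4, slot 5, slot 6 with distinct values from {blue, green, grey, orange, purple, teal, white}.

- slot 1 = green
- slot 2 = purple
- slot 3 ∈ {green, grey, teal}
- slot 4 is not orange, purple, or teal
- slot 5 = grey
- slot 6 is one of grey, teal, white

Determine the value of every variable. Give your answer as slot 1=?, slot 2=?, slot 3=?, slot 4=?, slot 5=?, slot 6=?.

slot 1=green, slot 2=purple, slot 3=teal, slot 4=blue, slot 5=grey, slot 6=white

slot 1 has just one choice, so slot 1 = green. Remove green from slot 3, slot 4.
slot 2 must be purple (only option left).
slot 5 has just one choice, so slot 5 = grey. Strike grey from slot 3, slot 4, slot 6.
That leaves slot 3 = teal. Strike teal from slot 6.
slot 6 has just one choice, so slot 6 = white. Remove white from slot 4.
slot 4 must be blue (only option left).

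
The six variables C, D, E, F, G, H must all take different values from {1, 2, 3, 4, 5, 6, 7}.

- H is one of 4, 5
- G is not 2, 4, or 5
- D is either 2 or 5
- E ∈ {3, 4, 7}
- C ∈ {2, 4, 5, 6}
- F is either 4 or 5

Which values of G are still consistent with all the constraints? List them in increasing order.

1, 3, 7

The 2 variables F and H are confined to {4, 5}, which locks those values in; drop them from C, D, E.
D must be 2 (only option left). Remove 2 from C.
That leaves C = 6. So G can't be 6.
No further eliminations apply; G can still be any of 1, 3, 7.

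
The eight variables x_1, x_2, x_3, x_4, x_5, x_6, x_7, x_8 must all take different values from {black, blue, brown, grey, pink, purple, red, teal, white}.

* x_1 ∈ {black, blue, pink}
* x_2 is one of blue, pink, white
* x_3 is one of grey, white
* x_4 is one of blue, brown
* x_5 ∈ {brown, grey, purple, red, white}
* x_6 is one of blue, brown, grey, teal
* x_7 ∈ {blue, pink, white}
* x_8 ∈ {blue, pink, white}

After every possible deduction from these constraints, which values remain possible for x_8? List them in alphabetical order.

blue, pink, white

The 3 variables x_2, x_7, x_8 are confined to {blue, pink, white}, which locks those values in; drop them from x_1, x_3, x_4, x_5, x_6.
That leaves x_1 = black.
x_3's domain is down to {grey}, so x_3 = grey. Remove grey from x_5, x_6.
x_4 has just one choice, so x_4 = brown. Remove brown from x_5, x_6.
x_6 must be teal (only option left).
No further eliminations apply; x_8 can still be any of blue, pink, white.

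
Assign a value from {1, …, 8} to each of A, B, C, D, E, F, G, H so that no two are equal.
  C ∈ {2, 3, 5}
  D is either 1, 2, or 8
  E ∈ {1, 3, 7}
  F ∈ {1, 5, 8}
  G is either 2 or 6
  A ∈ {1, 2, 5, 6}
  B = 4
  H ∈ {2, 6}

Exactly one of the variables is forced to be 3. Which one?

C

B has just one choice, so B = 4.
The 7 still-open variables together cover exactly {1, 2, 3, 5, 6, 7, 8} — 7 values for 7 variables — and 7 appears only in E's list, so E = 7.
The 6 still-open variables together cover exactly {1, 2, 3, 5, 6, 8} — 6 values for 6 variables — and 3 appears only in C's list, so C = 3.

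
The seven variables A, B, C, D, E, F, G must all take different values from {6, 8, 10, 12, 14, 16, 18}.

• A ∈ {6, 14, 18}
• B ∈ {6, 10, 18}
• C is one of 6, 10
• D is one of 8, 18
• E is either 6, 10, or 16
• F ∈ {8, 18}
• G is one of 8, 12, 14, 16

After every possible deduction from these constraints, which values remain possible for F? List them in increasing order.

The 7 variables together cover exactly {6, 8, 10, 12, 14, 16, 18} — 7 values for 7 variables — and 12 appears only in G's list, so G = 12.
Among the 6 still-open variables, 14 fits only A (and all 6 values in {6, 8, 10, 14, 16, 18} must be used), so A = 14.
Among the 5 still-open variables, 16 fits only E (and all 5 values in {6, 8, 10, 16, 18} must be used), so E = 16.
D and F between them cover only {8, 18} — a naked pair. Remove those values from B.
No further eliminations apply; F can still be any of 8, 18.

8, 18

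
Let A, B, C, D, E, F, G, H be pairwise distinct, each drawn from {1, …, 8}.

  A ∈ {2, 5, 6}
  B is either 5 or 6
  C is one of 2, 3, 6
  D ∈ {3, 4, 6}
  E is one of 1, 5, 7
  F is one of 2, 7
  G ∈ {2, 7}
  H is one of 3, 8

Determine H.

The 8 variables draw from only 8 values {1, 2, 3, 4, 5, 6, 7, 8}, so each is used; only E can be 1, hence E = 1.
The 7 still-open variables together cover exactly {2, 3, 4, 5, 6, 7, 8} — 7 values for 7 variables — and 4 appears only in D's list, so D = 4.
The 6 still-open variables together cover exactly {2, 3, 5, 6, 7, 8} — 6 values for 6 variables — and 8 appears only in H's list, so H = 8.

8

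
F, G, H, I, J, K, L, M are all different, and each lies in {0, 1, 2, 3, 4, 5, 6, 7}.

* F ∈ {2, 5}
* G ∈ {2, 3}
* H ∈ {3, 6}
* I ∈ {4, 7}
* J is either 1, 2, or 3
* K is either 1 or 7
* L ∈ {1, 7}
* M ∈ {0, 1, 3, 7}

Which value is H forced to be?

6

The 8 variables draw from only 8 values {0, 1, 2, 3, 4, 5, 6, 7}, so each is used; only M can be 0, hence M = 0.
The 7 still-open variables together cover exactly {1, 2, 3, 4, 5, 6, 7} — 7 values for 7 variables — and 4 appears only in I's list, so I = 4.
Among the 6 still-open variables, 5 fits only F (and all 6 values in {1, 2, 3, 5, 6, 7} must be used), so F = 5.
The 5 still-open variables together cover exactly {1, 2, 3, 6, 7} — 5 values for 5 variables — and 6 appears only in H's list, so H = 6.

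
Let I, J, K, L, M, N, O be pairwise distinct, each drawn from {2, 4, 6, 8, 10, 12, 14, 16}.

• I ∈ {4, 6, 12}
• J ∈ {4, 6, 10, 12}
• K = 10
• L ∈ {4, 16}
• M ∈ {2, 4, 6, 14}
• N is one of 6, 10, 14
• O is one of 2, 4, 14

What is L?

K must be 10 (only option left). Remove 10 from J, N.
The 6 still-open variables draw from only 6 values {2, 4, 6, 12, 14, 16}, so each is used; only L can be 16, hence L = 16.

16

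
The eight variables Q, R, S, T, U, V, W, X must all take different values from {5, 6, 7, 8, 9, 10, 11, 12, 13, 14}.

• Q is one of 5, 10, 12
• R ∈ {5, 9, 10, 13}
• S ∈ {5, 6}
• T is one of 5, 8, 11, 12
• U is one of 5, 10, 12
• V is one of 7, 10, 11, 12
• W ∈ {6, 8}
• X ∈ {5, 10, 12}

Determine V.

7

Q, U, X between them cover only {5, 10, 12} — a naked triple. Remove those values from R, S, T, V.
That leaves S = 6. Eliminate 6 elsewhere: W.
W has just one choice, so W = 8. Remove 8 from T.
T has just one choice, so T = 11. Eliminate 11 elsewhere: V.
So V = 7.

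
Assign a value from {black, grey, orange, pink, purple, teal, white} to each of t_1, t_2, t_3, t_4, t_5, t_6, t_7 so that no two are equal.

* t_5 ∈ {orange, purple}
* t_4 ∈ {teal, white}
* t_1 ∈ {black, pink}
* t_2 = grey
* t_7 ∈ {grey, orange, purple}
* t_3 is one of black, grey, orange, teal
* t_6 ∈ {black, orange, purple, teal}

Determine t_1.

t_2 must be grey (only option left). So t_3, t_7 can't be grey.
Among the 6 still-open variables, pink fits only t_1 (and all 6 values in {black, orange, pink, purple, teal, white} must be used), so t_1 = pink.

pink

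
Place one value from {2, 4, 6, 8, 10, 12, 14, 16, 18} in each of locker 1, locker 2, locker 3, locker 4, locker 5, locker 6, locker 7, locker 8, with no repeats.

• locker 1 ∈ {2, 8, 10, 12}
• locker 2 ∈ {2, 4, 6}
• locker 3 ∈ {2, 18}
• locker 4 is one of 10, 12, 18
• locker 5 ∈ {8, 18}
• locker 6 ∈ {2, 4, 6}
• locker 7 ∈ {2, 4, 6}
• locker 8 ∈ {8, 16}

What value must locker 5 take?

The 8 variables draw from only 8 values {2, 4, 6, 8, 10, 12, 16, 18}, so each is used; only locker 8 can be 16, hence locker 8 = 16.
locker 2, locker 6, locker 7 share exactly the 3 values {2, 4, 6}; by pigeonhole those values go to them, so strike 2, 4, 6 from locker 1, locker 3.
locker 3's domain is down to {18}, so locker 3 = 18. Strike 18 from locker 4, locker 5.
So locker 5 = 8.

8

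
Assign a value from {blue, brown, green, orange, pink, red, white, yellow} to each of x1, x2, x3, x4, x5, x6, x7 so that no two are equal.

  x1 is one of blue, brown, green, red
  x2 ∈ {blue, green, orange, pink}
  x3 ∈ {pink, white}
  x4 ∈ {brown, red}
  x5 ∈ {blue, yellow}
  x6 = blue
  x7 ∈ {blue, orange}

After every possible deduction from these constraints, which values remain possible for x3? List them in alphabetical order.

pink, white

x6 must be blue (only option left). Remove blue from x1, x2, x5, x7.
x7 must be orange (only option left). Strike orange from x2.
x5 must be yellow (only option left).
No further eliminations apply; x3 can still be any of pink, white.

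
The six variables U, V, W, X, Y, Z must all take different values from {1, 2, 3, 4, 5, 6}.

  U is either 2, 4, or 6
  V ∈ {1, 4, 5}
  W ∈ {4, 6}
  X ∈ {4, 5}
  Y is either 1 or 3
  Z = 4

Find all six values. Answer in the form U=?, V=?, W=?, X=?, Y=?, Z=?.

U=2, V=1, W=6, X=5, Y=3, Z=4

Z has just one choice, so Z = 4. Strike 4 from U, V, W, X.
W must be 6 (only option left). So U can't be 6.
That leaves X = 5. Strike 5 from V.
That leaves U = 2.
V has just one choice, so V = 1. Remove 1 from Y.
That leaves Y = 3.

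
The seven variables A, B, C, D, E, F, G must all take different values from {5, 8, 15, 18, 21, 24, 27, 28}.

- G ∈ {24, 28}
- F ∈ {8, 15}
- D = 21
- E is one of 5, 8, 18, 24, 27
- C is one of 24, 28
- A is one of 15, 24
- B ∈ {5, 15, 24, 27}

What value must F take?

8

D's domain is down to {21}, so D = 21.
The 2 variables C and G are confined to {24, 28}, which locks those values in; drop them from A, B, E.
A has just one choice, so A = 15. So B, F can't be 15.
So F = 8.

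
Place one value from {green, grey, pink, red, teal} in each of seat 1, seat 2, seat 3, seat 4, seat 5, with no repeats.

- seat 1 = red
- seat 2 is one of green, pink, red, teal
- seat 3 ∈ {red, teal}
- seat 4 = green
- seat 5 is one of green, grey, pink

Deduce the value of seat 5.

grey

seat 1's domain is down to {red}, so seat 1 = red. Strike red from seat 2, seat 3.
seat 3 must be teal (only option left). So seat 2 can't be teal.
seat 4 must be green (only option left). Strike green from seat 2, seat 5.
That leaves seat 2 = pink. Strike pink from seat 5.
So seat 5 = grey.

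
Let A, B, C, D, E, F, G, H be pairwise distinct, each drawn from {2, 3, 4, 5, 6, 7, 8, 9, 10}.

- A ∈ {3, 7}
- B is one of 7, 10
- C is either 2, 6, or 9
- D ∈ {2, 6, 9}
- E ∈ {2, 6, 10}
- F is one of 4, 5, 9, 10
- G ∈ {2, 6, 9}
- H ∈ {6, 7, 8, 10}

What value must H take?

8

The 3 variables C, D, G are confined to {2, 6, 9}, which locks those values in; drop them from E, F, H.
E has just one choice, so E = 10. Remove 10 from B, F, H.
That leaves B = 7. Eliminate 7 elsewhere: A, H.
So H = 8.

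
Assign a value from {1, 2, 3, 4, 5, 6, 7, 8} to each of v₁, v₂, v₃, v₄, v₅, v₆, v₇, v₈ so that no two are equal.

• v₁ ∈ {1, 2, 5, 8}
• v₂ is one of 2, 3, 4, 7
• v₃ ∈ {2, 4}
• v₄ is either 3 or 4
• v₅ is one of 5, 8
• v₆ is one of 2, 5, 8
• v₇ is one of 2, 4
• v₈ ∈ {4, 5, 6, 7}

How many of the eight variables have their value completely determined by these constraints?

4

Among the 8 variables, 1 fits only v₁ (and all 8 values in {1, 2, 3, 4, 5, 6, 7, 8} must be used), so v₁ = 1.
The 7 still-open variables draw from only 7 values {2, 3, 4, 5, 6, 7, 8}, so each is used; only v₈ can be 6, hence v₈ = 6.
Among the 6 still-open variables, 7 fits only v₂ (and all 6 values in {2, 3, 4, 5, 7, 8} must be used), so v₂ = 7.
Among the 5 still-open variables, 3 fits only v₄ (and all 5 values in {2, 3, 4, 5, 8} must be used), so v₄ = 3.
v₃ and v₇ between them cover only {2, 4} — a naked pair. Remove those values from v₆.
Determined: v₁=1, v₂=7, v₄=3, v₈=6. The other variables each still have more than one consistent value. That makes 4.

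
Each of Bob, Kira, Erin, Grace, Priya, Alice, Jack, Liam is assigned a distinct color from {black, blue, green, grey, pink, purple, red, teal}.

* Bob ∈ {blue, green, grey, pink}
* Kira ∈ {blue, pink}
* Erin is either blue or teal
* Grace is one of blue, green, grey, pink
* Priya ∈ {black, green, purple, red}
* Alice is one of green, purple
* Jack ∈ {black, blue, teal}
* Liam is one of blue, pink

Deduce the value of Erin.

teal

The 8 variables draw from only 8 values {black, blue, green, grey, pink, purple, red, teal}, so each is used; only Priya can be red, hence Priya = red.
Among the 7 still-open variables, black fits only Jack (and all 7 values in {black, blue, green, grey, pink, purple, teal} must be used), so Jack = black.
The 6 still-open variables draw from only 6 values {blue, green, grey, pink, purple, teal}, so each is used; only Alice can be purple, hence Alice = purple.
Among the 5 still-open variables, teal fits only Erin (and all 5 values in {blue, green, grey, pink, teal} must be used), so Erin = teal.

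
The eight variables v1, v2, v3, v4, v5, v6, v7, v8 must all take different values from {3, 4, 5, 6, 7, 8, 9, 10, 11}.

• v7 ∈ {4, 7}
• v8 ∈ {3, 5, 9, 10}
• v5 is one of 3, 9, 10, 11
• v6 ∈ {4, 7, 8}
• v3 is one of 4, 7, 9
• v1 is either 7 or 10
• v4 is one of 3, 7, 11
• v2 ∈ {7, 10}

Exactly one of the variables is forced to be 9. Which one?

Among the 8 variables, 5 fits only v8 (and all 8 values in {3, 4, 5, 7, 8, 9, 10, 11} must be used), so v8 = 5.
Among the 7 still-open variables, 8 fits only v6 (and all 7 values in {3, 4, 7, 8, 9, 10, 11} must be used), so v6 = 8.
v1 and v2 between them cover only {7, 10} — a naked pair. Remove those values from v3, v4, v5, v7.
v7 has just one choice, so v7 = 4. Remove 4 from v3.
So 9 goes to v3.

v3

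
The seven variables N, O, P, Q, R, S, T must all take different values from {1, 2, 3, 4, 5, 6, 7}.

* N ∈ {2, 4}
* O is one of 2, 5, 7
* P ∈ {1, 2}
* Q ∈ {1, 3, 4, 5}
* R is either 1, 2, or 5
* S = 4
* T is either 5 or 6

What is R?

S has just one choice, so S = 4. Strike 4 from N, Q.
N has just one choice, so N = 2. Strike 2 from O, P, R.
P has just one choice, so P = 1. Strike 1 from Q, R.
So R = 5.

5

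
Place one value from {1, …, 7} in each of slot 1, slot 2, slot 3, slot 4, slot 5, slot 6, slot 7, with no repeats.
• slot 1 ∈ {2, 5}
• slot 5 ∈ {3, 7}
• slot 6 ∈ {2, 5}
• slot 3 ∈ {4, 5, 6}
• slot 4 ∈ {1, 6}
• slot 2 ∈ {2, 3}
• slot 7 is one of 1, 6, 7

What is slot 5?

7

Among the 7 variables, 4 fits only slot 3 (and all 7 values in {1, 2, 3, 4, 5, 6, 7} must be used), so slot 3 = 4.
slot 1 and slot 6 share exactly the 2 values {2, 5}; by pigeonhole those values go to them, so strike 2, 5 from slot 2.
slot 2's domain is down to {3}, so slot 2 = 3. Strike 3 from slot 5.
So slot 5 = 7.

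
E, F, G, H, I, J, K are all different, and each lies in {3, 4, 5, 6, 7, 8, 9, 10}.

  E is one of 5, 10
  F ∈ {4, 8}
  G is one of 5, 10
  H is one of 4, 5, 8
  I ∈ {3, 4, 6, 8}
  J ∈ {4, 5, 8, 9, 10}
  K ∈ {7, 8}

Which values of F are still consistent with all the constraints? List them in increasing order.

The 2 variables E and G are confined to {5, 10}, which locks those values in; drop them from H, J.
F and H between them cover only {4, 8} — a naked pair. Remove those values from I, J, K.
That leaves J = 9.
K must be 7 (only option left).
No further eliminations apply; F can still be any of 4, 8.

4, 8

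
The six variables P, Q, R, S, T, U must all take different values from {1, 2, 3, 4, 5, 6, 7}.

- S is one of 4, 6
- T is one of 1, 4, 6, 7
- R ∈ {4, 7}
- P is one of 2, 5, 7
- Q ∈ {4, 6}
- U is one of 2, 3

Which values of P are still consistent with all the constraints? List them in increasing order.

2, 5

Q and S between them cover only {4, 6} — a naked pair. Remove those values from R, T.
R has just one choice, so R = 7. So P, T can't be 7.
That leaves T = 1.
No further eliminations apply; P can still be any of 2, 5.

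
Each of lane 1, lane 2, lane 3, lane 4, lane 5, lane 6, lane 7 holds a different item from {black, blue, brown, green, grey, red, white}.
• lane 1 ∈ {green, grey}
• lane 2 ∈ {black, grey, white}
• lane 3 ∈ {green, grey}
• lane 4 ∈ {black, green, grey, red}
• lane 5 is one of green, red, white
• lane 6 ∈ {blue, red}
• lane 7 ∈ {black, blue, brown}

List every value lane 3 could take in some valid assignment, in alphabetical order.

Among the 7 variables, brown fits only lane 7 (and all 7 values in {black, blue, brown, green, grey, red, white} must be used), so lane 7 = brown.
The 6 still-open variables together cover exactly {black, blue, green, grey, red, white} — 6 values for 6 variables — and blue appears only in lane 6's list, so lane 6 = blue.
The 2 variables lane 1 and lane 3 are confined to {green, grey}, which locks those values in; drop them from lane 2, lane 4, lane 5.
No further eliminations apply; lane 3 can still be any of green, grey.

green, grey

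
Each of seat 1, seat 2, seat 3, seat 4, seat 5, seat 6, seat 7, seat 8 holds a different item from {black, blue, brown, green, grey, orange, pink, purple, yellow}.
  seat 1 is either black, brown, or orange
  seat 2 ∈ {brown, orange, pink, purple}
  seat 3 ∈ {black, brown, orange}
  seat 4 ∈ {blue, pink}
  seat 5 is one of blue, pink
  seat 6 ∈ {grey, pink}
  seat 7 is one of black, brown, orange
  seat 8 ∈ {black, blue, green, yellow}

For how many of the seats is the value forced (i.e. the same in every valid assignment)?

2

seat 4 and seat 5 between them cover only {blue, pink} — a naked pair. Remove those values from seat 2, seat 6, seat 8.
seat 6 has just one choice, so seat 6 = grey.
seat 1, seat 3, seat 7 between them cover only {black, brown, orange} — a naked triple. Remove those values from seat 2, seat 8.
seat 2 has just one choice, so seat 2 = purple.
Determined: seat 2=purple, seat 6=grey. The other seats each still have more than one consistent value. That makes 2.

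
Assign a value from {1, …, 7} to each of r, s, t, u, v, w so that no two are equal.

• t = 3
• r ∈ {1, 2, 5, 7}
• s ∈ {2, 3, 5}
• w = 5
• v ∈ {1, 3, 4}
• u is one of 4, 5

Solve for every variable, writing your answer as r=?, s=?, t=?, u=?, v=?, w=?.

t must be 3 (only option left). Strike 3 from s, v.
w's domain is down to {5}, so w = 5. Strike 5 from r, s, u.
That leaves s = 2. So r can't be 2.
u must be 4 (only option left). Remove 4 from v.
v must be 1 (only option left). Strike 1 from r.
r has just one choice, so r = 7.

r=7, s=2, t=3, u=4, v=1, w=5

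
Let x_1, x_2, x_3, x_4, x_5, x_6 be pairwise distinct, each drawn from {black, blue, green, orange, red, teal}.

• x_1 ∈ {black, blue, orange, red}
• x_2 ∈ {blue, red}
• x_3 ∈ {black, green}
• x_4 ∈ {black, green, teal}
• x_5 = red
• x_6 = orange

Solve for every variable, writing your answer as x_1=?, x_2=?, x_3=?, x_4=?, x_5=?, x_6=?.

x_5's domain is down to {red}, so x_5 = red. Strike red from x_1, x_2.
x_6's domain is down to {orange}, so x_6 = orange. Eliminate orange elsewhere: x_1.
x_2's domain is down to {blue}, so x_2 = blue. Remove blue from x_1.
x_1 has just one choice, so x_1 = black. So x_3, x_4 can't be black.
x_3 has just one choice, so x_3 = green. Eliminate green elsewhere: x_4.
x_4 must be teal (only option left).

x_1=black, x_2=blue, x_3=green, x_4=teal, x_5=red, x_6=orange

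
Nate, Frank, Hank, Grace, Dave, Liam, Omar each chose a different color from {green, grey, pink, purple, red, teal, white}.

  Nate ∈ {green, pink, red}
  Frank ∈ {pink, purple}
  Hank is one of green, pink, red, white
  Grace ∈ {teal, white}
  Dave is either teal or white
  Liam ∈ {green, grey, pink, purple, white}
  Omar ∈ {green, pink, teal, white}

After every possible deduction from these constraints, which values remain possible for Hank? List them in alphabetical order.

green, pink, red

The 7 variables draw from only 7 values {green, grey, pink, purple, red, teal, white}, so each is used; only Liam can be grey, hence Liam = grey.
The 6 still-open variables draw from only 6 values {green, pink, purple, red, teal, white}, so each is used; only Frank can be purple, hence Frank = purple.
The 2 variables Grace and Dave are confined to {teal, white}, which locks those values in; drop them from Hank, Omar.
No further eliminations apply; Hank can still be any of green, pink, red.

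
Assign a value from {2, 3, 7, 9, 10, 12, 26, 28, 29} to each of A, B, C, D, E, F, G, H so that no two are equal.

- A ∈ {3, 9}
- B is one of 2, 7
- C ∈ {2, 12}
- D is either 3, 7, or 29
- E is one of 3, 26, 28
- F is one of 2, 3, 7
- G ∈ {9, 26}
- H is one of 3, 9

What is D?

29

Among the 8 variables, 12 fits only C (and all 8 values in {2, 3, 7, 9, 12, 26, 28, 29} must be used), so C = 12.
The 7 still-open variables together cover exactly {2, 3, 7, 9, 26, 28, 29} — 7 values for 7 variables — and 28 appears only in E's list, so E = 28.
The 6 still-open variables draw from only 6 values {2, 3, 7, 9, 26, 29}, so each is used; only G can be 26, hence G = 26.
Among the 5 still-open variables, 29 fits only D (and all 5 values in {2, 3, 7, 9, 29} must be used), so D = 29.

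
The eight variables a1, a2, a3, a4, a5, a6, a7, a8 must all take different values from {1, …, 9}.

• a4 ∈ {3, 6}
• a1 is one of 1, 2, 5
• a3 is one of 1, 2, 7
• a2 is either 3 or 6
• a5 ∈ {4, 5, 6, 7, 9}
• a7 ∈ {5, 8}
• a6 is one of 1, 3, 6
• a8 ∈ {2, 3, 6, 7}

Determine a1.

a2 and a4 between them cover only {3, 6} — a naked pair. Remove those values from a5, a6, a8.
a6's domain is down to {1}, so a6 = 1. So a1, a3 can't be 1.
a3 and a8 between them cover only {2, 7} — a naked pair. Remove those values from a1, a5.
So a1 = 5.

5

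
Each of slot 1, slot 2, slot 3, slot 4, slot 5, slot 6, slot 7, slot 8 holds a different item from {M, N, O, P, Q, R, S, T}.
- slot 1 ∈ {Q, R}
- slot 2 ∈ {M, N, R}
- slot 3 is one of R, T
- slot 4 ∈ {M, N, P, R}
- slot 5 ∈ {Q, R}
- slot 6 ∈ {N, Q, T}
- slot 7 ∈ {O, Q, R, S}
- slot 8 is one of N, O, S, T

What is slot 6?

N

Among the 8 variables, P fits only slot 4 (and all 8 values in {M, N, O, P, Q, R, S, T} must be used), so slot 4 = P.
Among the 7 still-open variables, M fits only slot 2 (and all 7 values in {M, N, O, Q, R, S, T} must be used), so slot 2 = M.
slot 1 and slot 5 between them cover only {Q, R} — a naked pair. Remove those values from slot 3, slot 6, slot 7.
slot 3's domain is down to {T}, so slot 3 = T. Strike T from slot 6, slot 8.
So slot 6 = N.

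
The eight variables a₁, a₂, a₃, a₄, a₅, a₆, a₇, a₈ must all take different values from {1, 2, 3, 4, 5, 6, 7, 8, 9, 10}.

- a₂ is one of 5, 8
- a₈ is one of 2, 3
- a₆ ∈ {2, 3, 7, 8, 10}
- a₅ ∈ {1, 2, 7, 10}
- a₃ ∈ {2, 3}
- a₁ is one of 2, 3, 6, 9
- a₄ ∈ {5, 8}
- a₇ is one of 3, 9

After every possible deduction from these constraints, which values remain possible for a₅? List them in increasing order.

a₂ and a₄ between them cover only {5, 8} — a naked pair. Remove those values from a₆.
a₃ and a₈ between them cover only {2, 3} — a naked pair. Remove those values from a₁, a₅, a₆, a₇.
a₇ must be 9 (only option left). So a₁ can't be 9.
a₁ has just one choice, so a₁ = 6.
No further eliminations apply; a₅ can still be any of 1, 7, 10.

1, 7, 10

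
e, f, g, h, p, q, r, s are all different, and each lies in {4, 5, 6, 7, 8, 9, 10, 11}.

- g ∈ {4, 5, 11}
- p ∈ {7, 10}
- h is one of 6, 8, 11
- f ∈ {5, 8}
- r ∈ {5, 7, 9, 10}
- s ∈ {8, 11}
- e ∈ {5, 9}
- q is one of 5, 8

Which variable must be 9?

e

The 8 variables draw from only 8 values {4, 5, 6, 7, 8, 9, 10, 11}, so each is used; only g can be 4, hence g = 4.
Among the 7 still-open variables, 6 fits only h (and all 7 values in {5, 6, 7, 8, 9, 10, 11} must be used), so h = 6.
The 6 still-open variables together cover exactly {5, 7, 8, 9, 10, 11} — 6 values for 6 variables — and 11 appears only in s's list, so s = 11.
f and q between them cover only {5, 8} — a naked pair. Remove those values from e, r.
So 9 goes to e.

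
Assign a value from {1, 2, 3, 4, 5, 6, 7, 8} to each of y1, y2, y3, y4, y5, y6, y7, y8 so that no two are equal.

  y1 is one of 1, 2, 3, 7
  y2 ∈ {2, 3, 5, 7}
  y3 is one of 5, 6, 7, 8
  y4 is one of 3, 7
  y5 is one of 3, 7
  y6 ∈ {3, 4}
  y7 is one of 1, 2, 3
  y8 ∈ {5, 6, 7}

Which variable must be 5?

y2

The 8 variables draw from only 8 values {1, 2, 3, 4, 5, 6, 7, 8}, so each is used; only y6 can be 4, hence y6 = 4.
The 7 still-open variables draw from only 7 values {1, 2, 3, 5, 6, 7, 8}, so each is used; only y3 can be 8, hence y3 = 8.
Among the 6 still-open variables, 6 fits only y8 (and all 6 values in {1, 2, 3, 5, 6, 7} must be used), so y8 = 6.
Among the 5 still-open variables, 5 fits only y2 (and all 5 values in {1, 2, 3, 5, 7} must be used), so y2 = 5.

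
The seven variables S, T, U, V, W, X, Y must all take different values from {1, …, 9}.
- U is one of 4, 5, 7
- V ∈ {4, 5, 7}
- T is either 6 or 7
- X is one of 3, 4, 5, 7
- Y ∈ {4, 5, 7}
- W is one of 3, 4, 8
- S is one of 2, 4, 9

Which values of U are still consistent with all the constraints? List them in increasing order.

U, V, Y between them cover only {4, 5, 7} — a naked triple. Remove those values from S, T, W, X.
That leaves T = 6.
X has just one choice, so X = 3. So W can't be 3.
W's domain is down to {8}, so W = 8.
No further eliminations apply; U can still be any of 4, 5, 7.

4, 5, 7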